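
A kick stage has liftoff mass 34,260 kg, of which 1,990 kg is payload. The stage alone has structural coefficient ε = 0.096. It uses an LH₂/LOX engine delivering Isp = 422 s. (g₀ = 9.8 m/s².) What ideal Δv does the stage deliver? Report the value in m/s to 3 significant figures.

Stage wet mass = m₀ − payload = 34,260 − 1,990 = 32,270 kg.
Stage dry mass = ε × stage wet mass = 0.096 × 32,270 = 3,097.92 kg.
Burnout mass m_f = stage dry + payload = 3,097.92 + 1,990 = 5,087.92 kg.
v_e = Isp · g₀ = 422 × 9.8 = 4135.6 m/s.
Rocket equation: Δv = v_e · ln(34,260/5,087.92) = 4135.6 × ln(6.734) = 4135.6 × 1.9071 ≈ 7887 m/s.

Δv ≈ 7890 m/s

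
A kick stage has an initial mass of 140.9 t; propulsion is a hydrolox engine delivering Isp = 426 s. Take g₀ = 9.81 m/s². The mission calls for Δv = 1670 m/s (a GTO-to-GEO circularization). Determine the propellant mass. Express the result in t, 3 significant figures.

propellant mass ≈ 46.4 t

v_e = Isp · g₀ = 426 × 9.81 = 4179.1 m/s.
From the ideal rocket equation, m₀/m_f = exp(Δv / v_e) = exp(1670 / 4179.1) = exp(0.3996) = 1.4912.
m_f = 140.9 / 1.4912 = 94.4877 t, so propellant = m₀ − m_f = 140.9 − 94.4877 = 46.4123 t.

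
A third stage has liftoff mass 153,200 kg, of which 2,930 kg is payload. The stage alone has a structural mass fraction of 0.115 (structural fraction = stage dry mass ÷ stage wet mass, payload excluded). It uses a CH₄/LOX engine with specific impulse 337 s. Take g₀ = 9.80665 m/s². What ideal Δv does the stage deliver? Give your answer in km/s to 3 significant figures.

Δv ≈ 6.69 km/s

Stage wet mass = m₀ − payload = 153,200 − 2,930 = 150,270 kg.
Stage dry mass = ε × stage wet mass = 0.115 × 150,270 = 17,281.1 kg.
Burnout mass m_f = stage dry + payload = 17,281.1 + 2,930 = 20,211.1 kg.
v_e = Isp · g₀ = 337 × 9.80665 = 3304.8 m/s.
Δv = v_e · ln(153,200/20,211.1) = 3304.8 × ln(7.58) = 3304.8 × 2.0255 ≈ 6694 m/s.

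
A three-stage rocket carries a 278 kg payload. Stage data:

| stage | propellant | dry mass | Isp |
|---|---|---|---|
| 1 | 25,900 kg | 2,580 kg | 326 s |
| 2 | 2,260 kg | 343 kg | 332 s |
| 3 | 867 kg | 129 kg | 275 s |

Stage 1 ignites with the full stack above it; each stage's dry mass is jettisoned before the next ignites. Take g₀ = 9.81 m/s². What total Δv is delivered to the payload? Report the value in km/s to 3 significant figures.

Δv ≈ 11.1 km/s

Ignition mass of stage 1 = 25,900+2,580 + 2,260+343 + 867+129 + 278 = 32,357 kg.
Stage 1: m₀ = 32,357 kg, m_f = 32,357 − 25,900 = 6,457 kg; Δv = 326×9.81×ln(5.011) = 3198.1×1.6117 ≈ 5154 m/s.
Stage 2: m₀ = 3,877 kg, m_f = 3,877 − 2,260 = 1,617 kg; Δv = 332×9.81×ln(2.398) = 3256.9×0.8745 ≈ 2848 m/s.
Stage 3: m₀ = 1,274 kg, m_f = 1,274 − 867 = 407 kg; Δv = 275×9.81×ln(3.13) = 2697.8×1.1411 ≈ 3078 m/s.
Total Δv = 5154 + 2848 + 3078 = 11080 m/s.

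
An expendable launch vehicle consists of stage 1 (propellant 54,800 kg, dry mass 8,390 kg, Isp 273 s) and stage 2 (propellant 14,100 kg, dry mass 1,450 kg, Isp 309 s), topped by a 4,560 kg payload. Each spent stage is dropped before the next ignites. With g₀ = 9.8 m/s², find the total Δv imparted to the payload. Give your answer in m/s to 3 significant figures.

Ignition mass of stage 1 = 54,800+8,390 + 14,100+1,450 + 4,560 = 83,300 kg.
Stage 1: m₀ = 83,300 kg, m_f = 83,300 − 54,800 = 28,500 kg; Δv = 273×9.8×ln(2.923) = 2675.4×1.0725 ≈ 2869 m/s.
Stage 2: m₀ = 20,110 kg, m_f = 20,110 − 14,100 = 6,010 kg; Δv = 309×9.8×ln(3.346) = 3028.2×1.2078 ≈ 3657 m/s.
Total Δv = 2869 + 3657 = 6526 m/s.

Δv ≈ 6530 m/s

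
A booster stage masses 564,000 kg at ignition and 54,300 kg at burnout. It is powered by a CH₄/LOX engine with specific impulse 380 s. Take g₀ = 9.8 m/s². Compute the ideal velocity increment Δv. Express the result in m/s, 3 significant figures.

Δv ≈ 8720 m/s

v_e = Isp · g₀ = 380 × 9.8 = 3724.0 m/s.
Δv = v_e · ln(m₀/m_f) = 3724.0 × ln(10.39) = 3724.0 × 2.3405 ≈ 8716.1 m/s.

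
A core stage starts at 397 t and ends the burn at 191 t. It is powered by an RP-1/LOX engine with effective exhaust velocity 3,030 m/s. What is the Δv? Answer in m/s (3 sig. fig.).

Using Δv = v_e ln(m₀/m_f): Δv = v_e · ln(m₀/m_f) = 3030.0 × ln(2.079) = 3030.0 × 0.7317 ≈ 2216.9 m/s.

Δv ≈ 2220 m/s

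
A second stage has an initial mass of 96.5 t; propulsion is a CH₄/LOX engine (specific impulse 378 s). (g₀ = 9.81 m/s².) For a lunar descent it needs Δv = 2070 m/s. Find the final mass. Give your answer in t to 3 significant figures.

v_e = Isp · g₀ = 378 × 9.81 = 3708.2 m/s.
From the ideal rocket equation, m₀/m_f = exp(Δv / v_e) = exp(2070 / 3708.2) = exp(0.5582) = 1.7476.
m_f = m₀ / 1.7476 = 96.5 / 1.7476 = 55.2186 t.

final mass ≈ 55.2 t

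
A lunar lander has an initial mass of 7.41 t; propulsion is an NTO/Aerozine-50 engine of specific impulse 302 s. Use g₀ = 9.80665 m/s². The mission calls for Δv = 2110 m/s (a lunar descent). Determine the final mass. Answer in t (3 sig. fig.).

v_e = Isp · g₀ = 302 × 9.80665 = 2961.6 m/s.
Rocket equation: m₀/m_f = exp(Δv / v_e) = exp(2110 / 2961.6) = exp(0.7125) = 2.0390.
m_f = m₀ / 2.0390 = 7.41 / 2.0390 = 3.63413 t.

final mass ≈ 3.63 t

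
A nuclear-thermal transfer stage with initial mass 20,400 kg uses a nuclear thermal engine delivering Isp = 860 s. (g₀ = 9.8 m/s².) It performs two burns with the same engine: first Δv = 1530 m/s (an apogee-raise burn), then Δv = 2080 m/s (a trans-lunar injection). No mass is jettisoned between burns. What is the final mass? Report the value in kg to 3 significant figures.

final mass ≈ 13300 kg

v_e = Isp · g₀ = 860 × 9.8 = 8428.0 m/s.
After the first burn: m = 20400 × exp(−1530/8428.0) = 20400 × 0.83399 = 17,013.4 kg.
After the second burn: m = 17,013.4 × exp(−2080/8428.0) = 17,013.4 × 0.78130 = 13,292.6 kg.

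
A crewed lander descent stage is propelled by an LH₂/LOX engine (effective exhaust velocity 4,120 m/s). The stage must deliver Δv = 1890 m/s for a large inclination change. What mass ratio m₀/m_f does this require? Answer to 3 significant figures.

mass ratio ≈ 1.58

m₀/m_f = exp(Δv / v_e) = exp(1890 / 4120.0) = exp(0.4587) = 1.5821.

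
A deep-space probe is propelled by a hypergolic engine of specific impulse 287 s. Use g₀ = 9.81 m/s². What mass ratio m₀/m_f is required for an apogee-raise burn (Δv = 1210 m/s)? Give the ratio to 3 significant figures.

mass ratio ≈ 1.54

v_e = Isp · g₀ = 287 × 9.81 = 2815.5 m/s.
m₀/m_f = exp(Δv / v_e) = exp(1210 / 2815.5) = exp(0.4298) = 1.5369.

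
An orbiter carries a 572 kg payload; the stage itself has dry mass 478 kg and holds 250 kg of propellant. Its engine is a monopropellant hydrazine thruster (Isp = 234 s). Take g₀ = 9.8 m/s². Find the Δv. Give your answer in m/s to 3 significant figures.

v_e = Isp · g₀ = 234 × 9.8 = 2293.2 m/s.
m₀ = payload + dry + propellant = 572 + 478 + 250 = 1,300 kg.
m_f = payload + dry = 572 + 478 = 1,050 kg.
Using Δv = v_e ln(m₀/m_f): Δv = v_e · ln(m₀/m_f) = 2293.2 × ln(1.238) = 2293.2 × 0.2136 ≈ 489.8 m/s.

Δv ≈ 490 m/s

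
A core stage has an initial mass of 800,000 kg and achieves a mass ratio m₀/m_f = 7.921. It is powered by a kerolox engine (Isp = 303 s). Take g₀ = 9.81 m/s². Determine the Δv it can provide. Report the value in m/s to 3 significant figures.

Δv ≈ 6150 m/s

v_e = Isp · g₀ = 303 × 9.81 = 2972.4 m/s.
By the Tsiolkovsky rocket equation, Δv = v_e · ln(7.921) = 2972.4 × 2.0695 ≈ 6151.5 m/s.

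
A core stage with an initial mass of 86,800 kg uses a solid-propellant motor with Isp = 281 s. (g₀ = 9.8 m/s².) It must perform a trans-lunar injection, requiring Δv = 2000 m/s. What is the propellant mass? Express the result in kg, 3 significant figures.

v_e = Isp · g₀ = 281 × 9.8 = 2753.8 m/s.
By the Tsiolkovsky rocket equation, m₀/m_f = exp(Δv / v_e) = exp(2000 / 2753.8) = exp(0.7263) = 2.0674.
m_f = 86,800 / 2.0674 = 41,985.1 kg, so propellant = m₀ − m_f = 86,800 − 41,985.1 = 44,814.9 kg.

propellant mass ≈ 44800 kg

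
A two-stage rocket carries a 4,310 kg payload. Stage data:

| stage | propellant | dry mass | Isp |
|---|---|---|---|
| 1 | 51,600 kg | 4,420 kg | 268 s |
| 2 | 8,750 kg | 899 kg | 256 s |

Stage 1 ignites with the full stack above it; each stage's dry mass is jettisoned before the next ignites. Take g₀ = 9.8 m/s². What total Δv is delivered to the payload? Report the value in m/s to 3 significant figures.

Δv ≈ 5980 m/s

Ignition mass of stage 1 = 51,600+4,420 + 8,750+899 + 4,310 = 69,979 kg.
Stage 1: m₀ = 69,979 kg, m_f = 69,979 − 51,600 = 18,379 kg; Δv = 268×9.8×ln(3.808) = 2626.4×1.3370 ≈ 3511 m/s.
Stage 2: m₀ = 13,959 kg, m_f = 13,959 − 8,750 = 5,209 kg; Δv = 256×9.8×ln(2.68) = 2508.8×0.9857 ≈ 2473 m/s.
Total Δv = 3511 + 2473 = 5984 m/s.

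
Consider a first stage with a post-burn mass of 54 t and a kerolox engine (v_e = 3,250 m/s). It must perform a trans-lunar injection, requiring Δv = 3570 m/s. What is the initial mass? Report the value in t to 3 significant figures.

initial mass ≈ 162 t

m₀/m_f = exp(Δv / v_e) = exp(3570 / 3250.0) = exp(1.0985) = 2.9995.
m₀ = m_f × 2.9995 = 54 × 2.9995 = 161.973 t.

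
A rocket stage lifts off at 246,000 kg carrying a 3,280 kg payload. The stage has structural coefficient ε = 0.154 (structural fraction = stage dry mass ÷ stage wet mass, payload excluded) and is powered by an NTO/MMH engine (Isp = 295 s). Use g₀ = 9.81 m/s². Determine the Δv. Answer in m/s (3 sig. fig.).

Stage wet mass = m₀ − payload = 246,000 − 3,280 = 242,720 kg.
Stage dry mass = ε × stage wet mass = 0.154 × 242,720 = 37,378.9 kg.
Burnout mass m_f = stage dry + payload = 37,378.9 + 3,280 = 40,658.9 kg.
v_e = Isp · g₀ = 295 × 9.81 = 2894.0 m/s.
Using Δv = v_e ln(m₀/m_f): Δv = v_e · ln(246,000/40,658.9) = 2894.0 × ln(6.05) = 2894.0 × 1.8001 ≈ 5209 m/s.

Δv ≈ 5210 m/s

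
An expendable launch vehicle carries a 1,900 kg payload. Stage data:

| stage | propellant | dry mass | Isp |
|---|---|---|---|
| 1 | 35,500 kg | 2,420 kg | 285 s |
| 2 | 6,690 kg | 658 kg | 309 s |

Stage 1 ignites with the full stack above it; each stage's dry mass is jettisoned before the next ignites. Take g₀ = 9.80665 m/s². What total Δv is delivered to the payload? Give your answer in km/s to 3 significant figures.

Ignition mass of stage 1 = 35,500+2,420 + 6,690+658 + 1,900 = 47,168 kg.
Stage 1: m₀ = 47,168 kg, m_f = 47,168 − 35,500 = 11,668 kg; Δv = 285×9.80665×ln(4.043) = 2794.9×1.3969 ≈ 3904 m/s.
Stage 2: m₀ = 9,248 kg, m_f = 9,248 − 6,690 = 2,558 kg; Δv = 309×9.80665×ln(3.615) = 3030.3×1.2852 ≈ 3894 m/s.
Total Δv = 3904 + 3894 = 7798 m/s.

Δv ≈ 7.80 km/s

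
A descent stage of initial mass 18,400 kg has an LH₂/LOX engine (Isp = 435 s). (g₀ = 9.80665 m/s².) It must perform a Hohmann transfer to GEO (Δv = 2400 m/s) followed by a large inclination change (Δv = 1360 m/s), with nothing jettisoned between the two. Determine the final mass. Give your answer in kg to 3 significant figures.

final mass ≈ 7620 kg

v_e = Isp · g₀ = 435 × 9.80665 = 4265.9 m/s.
After the first burn: m = 18400 × exp(−2400/4265.9) = 18400 × 0.56972 = 10,482.8 kg.
After the second burn: m = 10,482.8 × exp(−1360/4265.9) = 10,482.8 × 0.72702 = 7,621.21 kg.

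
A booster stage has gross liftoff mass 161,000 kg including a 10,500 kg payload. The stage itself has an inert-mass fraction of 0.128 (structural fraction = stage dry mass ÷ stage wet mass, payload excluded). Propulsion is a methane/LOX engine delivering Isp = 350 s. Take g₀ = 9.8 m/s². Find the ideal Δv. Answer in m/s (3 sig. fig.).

Stage wet mass = m₀ − payload = 161,000 − 10,500 = 150,500 kg.
Stage dry mass = ε × stage wet mass = 0.128 × 150,500 = 19,264 kg.
Burnout mass m_f = stage dry + payload = 19,264 + 10,500 = 29,764 kg.
v_e = Isp · g₀ = 350 × 9.8 = 3430.0 m/s.
Δv = v_e · ln(161,000/29,764) = 3430.0 × ln(5.409) = 3430.0 × 1.6881 ≈ 5790 m/s.

Δv ≈ 5790 m/s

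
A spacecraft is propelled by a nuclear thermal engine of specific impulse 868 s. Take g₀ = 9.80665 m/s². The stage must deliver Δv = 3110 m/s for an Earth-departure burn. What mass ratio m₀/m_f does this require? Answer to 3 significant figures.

mass ratio ≈ 1.44

v_e = Isp · g₀ = 868 × 9.80665 = 8512.2 m/s.
From the ideal rocket equation, m₀/m_f = exp(Δv / v_e) = exp(3110 / 8512.2) = exp(0.3654) = 1.4410.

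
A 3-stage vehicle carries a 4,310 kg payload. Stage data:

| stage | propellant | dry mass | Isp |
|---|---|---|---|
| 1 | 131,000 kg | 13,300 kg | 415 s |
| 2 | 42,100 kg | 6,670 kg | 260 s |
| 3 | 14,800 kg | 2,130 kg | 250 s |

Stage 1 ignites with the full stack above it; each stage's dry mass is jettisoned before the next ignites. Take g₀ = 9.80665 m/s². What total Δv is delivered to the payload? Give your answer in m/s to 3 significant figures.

Ignition mass of stage 1 = 131,000+13,300 + 42,100+6,670 + 14,800+2,130 + 4,310 = 214,310 kg.
Stage 1: m₀ = 214,310 kg, m_f = 214,310 − 131,000 = 83,310 kg; Δv = 415×9.80665×ln(2.572) = 4069.8×0.9449 ≈ 3845 m/s.
Stage 2: m₀ = 70,010 kg, m_f = 70,010 − 42,100 = 27,910 kg; Δv = 260×9.80665×ln(2.508) = 2549.7×0.9197 ≈ 2345 m/s.
Stage 3: m₀ = 21,240 kg, m_f = 21,240 − 14,800 = 6,440 kg; Δv = 250×9.80665×ln(3.298) = 2451.7×1.1934 ≈ 2926 m/s.
Total Δv = 3845 + 2345 + 2926 = 9116 m/s.

Δv ≈ 9120 m/s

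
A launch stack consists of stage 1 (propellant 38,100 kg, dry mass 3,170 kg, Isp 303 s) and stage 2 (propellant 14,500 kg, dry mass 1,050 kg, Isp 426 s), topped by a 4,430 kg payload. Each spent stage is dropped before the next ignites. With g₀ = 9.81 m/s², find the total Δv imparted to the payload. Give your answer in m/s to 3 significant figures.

Δv ≈ 8300 m/s

Ignition mass of stage 1 = 38,100+3,170 + 14,500+1,050 + 4,430 = 61,250 kg.
Stage 1: m₀ = 61,250 kg, m_f = 61,250 − 38,100 = 23,150 kg; Δv = 303×9.81×ln(2.646) = 2972.4×0.9730 ≈ 2892 m/s.
Stage 2: m₀ = 19,980 kg, m_f = 19,980 − 14,500 = 5,480 kg; Δv = 426×9.81×ln(3.646) = 4179.1×1.2936 ≈ 5406 m/s.
Total Δv = 2892 + 5406 = 8298 m/s.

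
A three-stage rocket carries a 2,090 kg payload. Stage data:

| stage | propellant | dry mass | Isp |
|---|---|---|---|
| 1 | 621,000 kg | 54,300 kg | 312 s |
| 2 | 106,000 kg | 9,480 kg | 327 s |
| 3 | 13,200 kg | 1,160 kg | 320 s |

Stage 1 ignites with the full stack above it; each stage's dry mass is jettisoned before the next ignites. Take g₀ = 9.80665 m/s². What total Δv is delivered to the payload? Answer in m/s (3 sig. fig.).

Ignition mass of stage 1 = 621,000+54,300 + 106,000+9,480 + 13,200+1,160 + 2,090 = 807,230 kg.
Stage 1: m₀ = 807,230 kg, m_f = 807,230 − 621,000 = 186,230 kg; Δv = 312×9.80665×ln(4.335) = 3059.7×1.4666 ≈ 4487 m/s.
Stage 2: m₀ = 131,930 kg, m_f = 131,930 − 106,000 = 25,930 kg; Δv = 327×9.80665×ln(5.088) = 3206.8×1.6269 ≈ 5217 m/s.
Stage 3: m₀ = 16,450 kg, m_f = 16,450 − 13,200 = 3,250 kg; Δv = 320×9.80665×ln(5.062) = 3138.1×1.6217 ≈ 5089 m/s.
Total Δv = 4487 + 5217 + 5089 = 14793 m/s.

Δv ≈ 14800 m/s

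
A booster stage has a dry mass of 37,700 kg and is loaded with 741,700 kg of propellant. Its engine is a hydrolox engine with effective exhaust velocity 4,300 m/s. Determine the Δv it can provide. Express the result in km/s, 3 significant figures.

Δv ≈ 13.0 km/s

m₀ = m_dry + m_prop = 37,700 + 741,700 = 779,400 kg.
From the ideal rocket equation, Δv = v_e · ln(m₀/m_f) = 4300.0 × ln(20.67) = 4300.0 × 3.0289 ≈ 13024.1 m/s.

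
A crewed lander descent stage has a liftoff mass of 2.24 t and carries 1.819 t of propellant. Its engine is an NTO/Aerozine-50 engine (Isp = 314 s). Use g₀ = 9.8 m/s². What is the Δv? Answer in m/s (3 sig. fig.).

v_e = Isp · g₀ = 314 × 9.8 = 3077.2 m/s.
m_f = m₀ − m_prop = 2.24 − 1.819 = 0.421 t.
Δv = v_e · ln(m₀/m_f) = 3077.2 × ln(5.321) = 3077.2 × 1.6716 ≈ 5143.8 m/s.

Δv ≈ 5140 m/s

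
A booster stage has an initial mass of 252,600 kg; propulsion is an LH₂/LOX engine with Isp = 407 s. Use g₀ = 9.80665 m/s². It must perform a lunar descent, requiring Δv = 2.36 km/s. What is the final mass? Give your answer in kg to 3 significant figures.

v_e = Isp · g₀ = 407 × 9.80665 = 3991.3 m/s.
From the ideal rocket equation, m₀/m_f = exp(Δv / v_e) = exp(2360 / 3991.3) = exp(0.5913) = 1.8063.
m_f = m₀ / 1.8063 = 252,600 / 1.8063 = 139,844 kg.

final mass ≈ 140000 kg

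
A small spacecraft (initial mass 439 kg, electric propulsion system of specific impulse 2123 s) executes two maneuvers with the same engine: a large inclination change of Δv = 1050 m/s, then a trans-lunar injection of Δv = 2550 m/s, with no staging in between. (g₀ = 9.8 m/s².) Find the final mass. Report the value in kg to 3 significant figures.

v_e = Isp · g₀ = 2123 × 9.8 = 20805.4 m/s.
After the first burn: m = 439 × exp(−1050/20805.4) = 439 × 0.95078 = 417.392 kg.
After the second burn: m = 417.392 × exp(−2550/20805.4) = 417.392 × 0.88465 = 369.246 kg.

final mass ≈ 369 kg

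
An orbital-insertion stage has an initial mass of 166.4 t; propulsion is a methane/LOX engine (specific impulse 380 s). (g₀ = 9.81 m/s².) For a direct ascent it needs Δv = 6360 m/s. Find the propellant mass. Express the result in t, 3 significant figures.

propellant mass ≈ 136 t

v_e = Isp · g₀ = 380 × 9.81 = 3727.8 m/s.
From the ideal rocket equation, m₀/m_f = exp(Δv / v_e) = exp(6360 / 3727.8) = exp(1.7061) = 5.5074.
m_f = 166.4 / 5.5074 = 30.2139 t, so propellant = m₀ − m_f = 166.4 − 30.2139 = 136.1861 t.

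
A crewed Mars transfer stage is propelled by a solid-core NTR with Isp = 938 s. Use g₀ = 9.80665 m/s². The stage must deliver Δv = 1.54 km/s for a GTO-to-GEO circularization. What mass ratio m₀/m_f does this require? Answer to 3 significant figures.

mass ratio ≈ 1.18

v_e = Isp · g₀ = 938 × 9.80665 = 9198.6 m/s.
m₀/m_f = exp(Δv / v_e) = exp(1540 / 9198.6) = exp(0.1674) = 1.1822.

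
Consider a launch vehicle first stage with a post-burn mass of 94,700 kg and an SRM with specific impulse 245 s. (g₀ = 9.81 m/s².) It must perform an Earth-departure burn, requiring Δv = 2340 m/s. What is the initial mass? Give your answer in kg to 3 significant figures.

initial mass ≈ 251000 kg

v_e = Isp · g₀ = 245 × 9.81 = 2403.5 m/s.
m₀/m_f = exp(Δv / v_e) = exp(2340 / 2403.5) = exp(0.9736) = 2.6475.
m₀ = m_f × 2.6475 = 94,700 × 2.6475 = 250,718 kg.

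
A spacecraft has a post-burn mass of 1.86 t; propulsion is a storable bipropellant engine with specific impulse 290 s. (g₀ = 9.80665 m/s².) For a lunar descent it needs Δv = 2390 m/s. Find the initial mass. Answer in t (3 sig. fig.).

initial mass ≈ 4.31 t

v_e = Isp · g₀ = 290 × 9.80665 = 2843.9 m/s.
By the Tsiolkovsky rocket equation, m₀/m_f = exp(Δv / v_e) = exp(2390 / 2843.9) = exp(0.8404) = 2.3173.
m₀ = m_f × 2.3173 = 1.86 × 2.3173 = 4.31018 t.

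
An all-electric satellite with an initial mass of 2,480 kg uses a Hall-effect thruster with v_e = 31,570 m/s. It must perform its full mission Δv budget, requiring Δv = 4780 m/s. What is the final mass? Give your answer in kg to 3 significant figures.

By the Tsiolkovsky rocket equation, m₀/m_f = exp(Δv / v_e) = exp(4780 / 31570.0) = exp(0.1514) = 1.1635.
m_f = m₀ / 1.1635 = 2,480 / 1.1635 = 2,131.5 kg.

final mass ≈ 2130 kg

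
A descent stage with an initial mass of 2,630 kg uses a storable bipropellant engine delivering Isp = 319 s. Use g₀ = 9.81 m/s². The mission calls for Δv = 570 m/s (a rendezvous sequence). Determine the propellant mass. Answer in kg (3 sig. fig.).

propellant mass ≈ 438 kg

v_e = Isp · g₀ = 319 × 9.81 = 3129.4 m/s.
Using Δv = v_e ln(m₀/m_f): m₀/m_f = exp(Δv / v_e) = exp(570 / 3129.4) = exp(0.1821) = 1.1998.
m_f = 2,630 / 1.1998 = 2,192.03 kg, so propellant = m₀ − m_f = 2,630 − 2,192.03 = 437.97 kg.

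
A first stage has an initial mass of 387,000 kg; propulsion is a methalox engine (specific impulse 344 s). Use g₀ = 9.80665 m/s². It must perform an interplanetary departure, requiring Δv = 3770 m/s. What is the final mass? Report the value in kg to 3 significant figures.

v_e = Isp · g₀ = 344 × 9.80665 = 3373.5 m/s.
By the Tsiolkovsky rocket equation, m₀/m_f = exp(Δv / v_e) = exp(3770 / 3373.5) = exp(1.1175) = 3.0573.
m_f = m₀ / 3.0573 = 387,000 / 3.0573 = 126,582 kg.

final mass ≈ 127000 kg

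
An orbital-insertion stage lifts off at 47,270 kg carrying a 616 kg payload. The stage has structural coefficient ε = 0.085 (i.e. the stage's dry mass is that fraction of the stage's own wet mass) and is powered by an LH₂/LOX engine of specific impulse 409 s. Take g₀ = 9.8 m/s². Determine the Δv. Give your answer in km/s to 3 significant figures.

Stage wet mass = m₀ − payload = 47,270 − 616 = 46,654 kg.
Stage dry mass = ε × stage wet mass = 0.085 × 46,654 = 3,965.59 kg.
Burnout mass m_f = stage dry + payload = 3,965.59 + 616 = 4,581.59 kg.
v_e = Isp · g₀ = 409 × 9.8 = 4008.2 m/s.
Δv = v_e · ln(47,270/4,581.59) = 4008.2 × ln(10.32) = 4008.2 × 2.3338 ≈ 9354 m/s.

Δv ≈ 9.35 km/s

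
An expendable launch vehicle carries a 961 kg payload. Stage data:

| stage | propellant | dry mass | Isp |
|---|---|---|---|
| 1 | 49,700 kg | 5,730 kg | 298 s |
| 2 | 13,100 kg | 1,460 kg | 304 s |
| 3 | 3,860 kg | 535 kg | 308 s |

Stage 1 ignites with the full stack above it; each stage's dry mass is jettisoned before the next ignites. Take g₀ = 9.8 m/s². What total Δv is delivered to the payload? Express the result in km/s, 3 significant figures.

Δv ≈ 10.2 km/s

Ignition mass of stage 1 = 49,700+5,730 + 13,100+1,460 + 3,860+535 + 961 = 75,346 kg.
Stage 1: m₀ = 75,346 kg, m_f = 75,346 − 49,700 = 25,646 kg; Δv = 298×9.8×ln(2.938) = 2920.4×1.0777 ≈ 3147 m/s.
Stage 2: m₀ = 19,916 kg, m_f = 19,916 − 13,100 = 6,816 kg; Δv = 304×9.8×ln(2.922) = 2979.2×1.0723 ≈ 3194 m/s.
Stage 3: m₀ = 5,356 kg, m_f = 5,356 − 3,860 = 1,496 kg; Δv = 308×9.8×ln(3.58) = 3018.4×1.2754 ≈ 3850 m/s.
Total Δv = 3147 + 3194 + 3850 = 10191 m/s.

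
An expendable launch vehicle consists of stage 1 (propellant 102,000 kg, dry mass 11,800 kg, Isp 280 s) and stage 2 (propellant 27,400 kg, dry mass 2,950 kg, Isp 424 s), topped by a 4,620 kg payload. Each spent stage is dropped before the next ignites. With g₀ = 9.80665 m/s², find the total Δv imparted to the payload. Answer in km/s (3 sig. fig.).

Ignition mass of stage 1 = 102,000+11,800 + 27,400+2,950 + 4,620 = 148,770 kg.
Stage 1: m₀ = 148,770 kg, m_f = 148,770 − 102,000 = 46,770 kg; Δv = 280×9.80665×ln(3.181) = 2745.9×1.1572 ≈ 3177 m/s.
Stage 2: m₀ = 34,970 kg, m_f = 34,970 − 27,400 = 7,570 kg; Δv = 424×9.80665×ln(4.62) = 4158.0×1.5303 ≈ 6363 m/s.
Total Δv = 3177 + 6363 = 9540 m/s.

Δv ≈ 9.54 km/s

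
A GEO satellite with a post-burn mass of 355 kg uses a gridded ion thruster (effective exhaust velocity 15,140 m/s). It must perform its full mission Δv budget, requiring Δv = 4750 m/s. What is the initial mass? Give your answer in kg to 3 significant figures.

initial mass ≈ 486 kg

m₀/m_f = exp(Δv / v_e) = exp(4750 / 15140.0) = exp(0.3137) = 1.3685.
m₀ = m_f × 1.3685 = 355 × 1.3685 = 485.818 kg.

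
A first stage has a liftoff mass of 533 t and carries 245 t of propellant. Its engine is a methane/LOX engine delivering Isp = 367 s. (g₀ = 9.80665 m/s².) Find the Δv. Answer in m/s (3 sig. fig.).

Δv ≈ 2220 m/s

v_e = Isp · g₀ = 367 × 9.80665 = 3599.0 m/s.
m_f = m₀ − m_prop = 533 − 245 = 288 t.
Δv = v_e · ln(m₀/m_f) = 3599.0 × ln(1.851) = 3599.0 × 0.6156 ≈ 2215.4 m/s.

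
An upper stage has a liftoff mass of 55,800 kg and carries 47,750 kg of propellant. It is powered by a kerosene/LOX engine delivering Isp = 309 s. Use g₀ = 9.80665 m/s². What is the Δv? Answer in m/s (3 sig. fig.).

v_e = Isp · g₀ = 309 × 9.80665 = 3030.3 m/s.
m_f = m₀ − m_prop = 55,800 − 47,750 = 8,050 kg.
Δv = v_e · ln(m₀/m_f) = 3030.3 × ln(6.932) = 3030.3 × 1.9361 ≈ 5866.9 m/s.

Δv ≈ 5870 m/s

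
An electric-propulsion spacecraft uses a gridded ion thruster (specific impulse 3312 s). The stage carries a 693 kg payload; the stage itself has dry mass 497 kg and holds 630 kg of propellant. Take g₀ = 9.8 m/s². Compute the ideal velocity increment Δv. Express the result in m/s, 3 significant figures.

Δv ≈ 13800 m/s

v_e = Isp · g₀ = 3312 × 9.8 = 32457.6 m/s.
m₀ = payload + dry + propellant = 693 + 497 + 630 = 1,820 kg.
m_f = payload + dry = 693 + 497 = 1,190 kg.
Rocket equation: Δv = v_e · ln(m₀/m_f) = 32457.6 × ln(1.529) = 32457.6 × 0.4249 ≈ 13790.7 m/s.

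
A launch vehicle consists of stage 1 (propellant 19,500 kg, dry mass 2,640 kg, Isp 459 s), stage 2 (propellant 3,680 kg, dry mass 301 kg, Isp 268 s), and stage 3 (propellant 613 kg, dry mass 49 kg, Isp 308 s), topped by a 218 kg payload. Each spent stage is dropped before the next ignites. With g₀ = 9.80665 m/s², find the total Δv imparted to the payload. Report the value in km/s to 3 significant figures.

Ignition mass of stage 1 = 19,500+2,640 + 3,680+301 + 613+49 + 218 = 27,001 kg.
Stage 1: m₀ = 27,001 kg, m_f = 27,001 − 19,500 = 7,501 kg; Δv = 459×9.80665×ln(3.6) = 4501.3×1.2808 ≈ 5765 m/s.
Stage 2: m₀ = 4,861 kg, m_f = 4,861 − 3,680 = 1,181 kg; Δv = 268×9.80665×ln(4.116) = 2628.2×1.4149 ≈ 3719 m/s.
Stage 3: m₀ = 880 kg, m_f = 880 − 613 = 267 kg; Δv = 308×9.80665×ln(3.296) = 3020.4×1.1927 ≈ 3602 m/s.
Total Δv = 5765 + 3719 + 3602 = 13086 m/s.

Δv ≈ 13.1 km/s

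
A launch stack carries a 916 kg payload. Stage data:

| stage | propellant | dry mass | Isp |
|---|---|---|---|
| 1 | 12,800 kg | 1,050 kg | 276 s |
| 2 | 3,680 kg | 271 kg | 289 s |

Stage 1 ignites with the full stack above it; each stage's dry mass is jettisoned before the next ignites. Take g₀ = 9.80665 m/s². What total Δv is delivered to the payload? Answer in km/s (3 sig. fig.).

Ignition mass of stage 1 = 12,800+1,050 + 3,680+271 + 916 = 18,717 kg.
Stage 1: m₀ = 18,717 kg, m_f = 18,717 − 12,800 = 5,917 kg; Δv = 276×9.80665×ln(3.163) = 2706.6×1.1516 ≈ 3117 m/s.
Stage 2: m₀ = 4,867 kg, m_f = 4,867 − 3,680 = 1,187 kg; Δv = 289×9.80665×ln(4.1) = 2834.1×1.4110 ≈ 3999 m/s.
Total Δv = 3117 + 3999 = 7116 m/s.

Δv ≈ 7.12 km/s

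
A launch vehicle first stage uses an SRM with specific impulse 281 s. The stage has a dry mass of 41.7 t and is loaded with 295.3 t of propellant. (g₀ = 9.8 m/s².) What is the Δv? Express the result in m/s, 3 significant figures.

v_e = Isp · g₀ = 281 × 9.8 = 2753.8 m/s.
m₀ = m_dry + m_prop = 41.7 + 295.3 = 337 t.
By the Tsiolkovsky rocket equation, Δv = v_e · ln(m₀/m_f) = 2753.8 × ln(8.082) = 2753.8 × 2.0896 ≈ 5754.3 m/s.

Δv ≈ 5750 m/s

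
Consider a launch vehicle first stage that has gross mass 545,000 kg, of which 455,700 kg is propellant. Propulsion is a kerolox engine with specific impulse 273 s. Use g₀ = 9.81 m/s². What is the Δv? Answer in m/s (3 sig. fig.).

v_e = Isp · g₀ = 273 × 9.81 = 2678.1 m/s.
m_f = m₀ − m_prop = 545,000 − 455,700 = 89,300 kg.
From the ideal rocket equation, Δv = v_e · ln(m₀/m_f) = 2678.1 × ln(6.103) = 2678.1 × 1.8088 ≈ 4844.2 m/s.

Δv ≈ 4840 m/s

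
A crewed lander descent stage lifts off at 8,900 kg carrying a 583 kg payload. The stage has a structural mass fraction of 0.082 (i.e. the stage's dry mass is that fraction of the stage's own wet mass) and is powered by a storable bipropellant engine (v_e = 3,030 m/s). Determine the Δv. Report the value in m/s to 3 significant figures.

Stage wet mass = m₀ − payload = 8,900 − 583 = 8,317 kg.
Stage dry mass = ε × stage wet mass = 0.082 × 8,317 = 681.994 kg.
Burnout mass m_f = stage dry + payload = 681.994 + 583 = 1,264.994 kg.
Rocket equation: Δv = v_e · ln(8,900/1,264.994) = 3030.0 × ln(7.036) = 3030.0 × 1.9510 ≈ 5911 m/s.

Δv ≈ 5910 m/s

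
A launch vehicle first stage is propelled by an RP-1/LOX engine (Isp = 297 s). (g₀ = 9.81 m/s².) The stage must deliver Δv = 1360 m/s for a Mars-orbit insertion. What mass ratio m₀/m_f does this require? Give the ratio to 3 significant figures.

mass ratio ≈ 1.59

v_e = Isp · g₀ = 297 × 9.81 = 2913.6 m/s.
By the Tsiolkovsky rocket equation, m₀/m_f = exp(Δv / v_e) = exp(1360 / 2913.6) = exp(0.4668) = 1.5949.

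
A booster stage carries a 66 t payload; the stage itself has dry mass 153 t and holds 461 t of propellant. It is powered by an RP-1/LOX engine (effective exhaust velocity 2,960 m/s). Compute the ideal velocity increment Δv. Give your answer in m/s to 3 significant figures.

m₀ = payload + dry + propellant = 66 + 153 + 461 = 680 t.
m_f = payload + dry = 66 + 153 = 219 t.
Δv = v_e · ln(m₀/m_f) = 2960.0 × ln(3.105) = 2960.0 × 1.1330 ≈ 3353.7 m/s.

Δv ≈ 3350 m/s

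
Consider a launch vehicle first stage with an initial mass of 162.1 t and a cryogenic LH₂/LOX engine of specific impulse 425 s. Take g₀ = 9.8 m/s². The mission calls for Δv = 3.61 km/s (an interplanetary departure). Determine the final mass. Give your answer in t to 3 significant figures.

final mass ≈ 68.1 t

v_e = Isp · g₀ = 425 × 9.8 = 4165.0 m/s.
Rocket equation: m₀/m_f = exp(Δv / v_e) = exp(3610 / 4165.0) = exp(0.8667) = 2.3792.
m_f = m₀ / 2.3792 = 162.1 / 2.3792 = 68.1321 t.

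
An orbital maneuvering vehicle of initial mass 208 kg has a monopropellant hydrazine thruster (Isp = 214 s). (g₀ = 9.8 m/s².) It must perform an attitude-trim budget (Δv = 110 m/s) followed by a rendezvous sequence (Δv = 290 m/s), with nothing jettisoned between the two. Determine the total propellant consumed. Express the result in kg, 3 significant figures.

v_e = Isp · g₀ = 214 × 9.8 = 2097.2 m/s.
After the first burn: m = 208 × exp(−110/2097.2) = 208 × 0.94890 = 197.371 kg.
After the second burn: m = 197.371 × exp(−290/2097.2) = 197.371 × 0.87086 = 171.883 kg.
Total propellant = m₀ − m_final = 208 − 171.883 = 36.117 kg.

total propellant consumed ≈ 36.1 kg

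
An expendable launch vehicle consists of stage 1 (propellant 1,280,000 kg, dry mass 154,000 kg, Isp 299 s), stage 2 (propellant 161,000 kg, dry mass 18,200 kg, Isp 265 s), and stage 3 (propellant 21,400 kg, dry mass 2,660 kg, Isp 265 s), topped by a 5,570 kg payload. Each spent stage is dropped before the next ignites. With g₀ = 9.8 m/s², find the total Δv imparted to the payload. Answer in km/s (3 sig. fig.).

Δv ≈ 11.6 km/s

Ignition mass of stage 1 = 1,280,000+154,000 + 161,000+18,200 + 21,400+2,660 + 5,570 = 1,642,830 kg.
Stage 1: m₀ = 1,642,830 kg, m_f = 1,642,830 − 1,280,000 = 362,830 kg; Δv = 299×9.8×ln(4.528) = 2930.2×1.5102 ≈ 4425 m/s.
Stage 2: m₀ = 208,830 kg, m_f = 208,830 − 161,000 = 47,830 kg; Δv = 265×9.8×ln(4.366) = 2597.0×1.4739 ≈ 3828 m/s.
Stage 3: m₀ = 29,630 kg, m_f = 29,630 − 21,400 = 8,230 kg; Δv = 265×9.8×ln(3.6) = 2597.0×1.2810 ≈ 3327 m/s.
Total Δv = 4425 + 3828 + 3327 = 11580 m/s.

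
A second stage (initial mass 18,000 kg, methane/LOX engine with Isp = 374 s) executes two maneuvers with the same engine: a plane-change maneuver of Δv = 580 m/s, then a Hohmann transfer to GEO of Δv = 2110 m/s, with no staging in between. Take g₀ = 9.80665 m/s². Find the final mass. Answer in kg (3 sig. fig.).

v_e = Isp · g₀ = 374 × 9.80665 = 3667.7 m/s.
After the first burn: m = 18000 × exp(−580/3667.7) = 18000 × 0.85373 = 15,367.1 kg.
After the second burn: m = 15,367.1 × exp(−2110/3667.7) = 15,367.1 × 0.56254 = 8,644.61 kg.

final mass ≈ 8640 kg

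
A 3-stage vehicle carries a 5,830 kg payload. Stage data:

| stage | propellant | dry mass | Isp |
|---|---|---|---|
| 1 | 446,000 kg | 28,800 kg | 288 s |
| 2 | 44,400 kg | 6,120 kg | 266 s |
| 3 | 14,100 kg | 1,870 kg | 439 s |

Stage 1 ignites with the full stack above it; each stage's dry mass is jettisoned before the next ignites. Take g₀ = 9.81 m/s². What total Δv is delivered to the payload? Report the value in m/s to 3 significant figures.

Δv ≈ 11700 m/s

Ignition mass of stage 1 = 446,000+28,800 + 44,400+6,120 + 14,100+1,870 + 5,830 = 547,120 kg.
Stage 1: m₀ = 547,120 kg, m_f = 547,120 − 446,000 = 101,120 kg; Δv = 288×9.81×ln(5.411) = 2825.3×1.6884 ≈ 4770 m/s.
Stage 2: m₀ = 72,320 kg, m_f = 72,320 − 44,400 = 27,920 kg; Δv = 266×9.81×ln(2.59) = 2609.5×0.9518 ≈ 2484 m/s.
Stage 3: m₀ = 21,800 kg, m_f = 21,800 − 14,100 = 7,700 kg; Δv = 439×9.81×ln(2.831) = 4306.6×1.0407 ≈ 4482 m/s.
Total Δv = 4770 + 2484 + 4482 = 11736 m/s.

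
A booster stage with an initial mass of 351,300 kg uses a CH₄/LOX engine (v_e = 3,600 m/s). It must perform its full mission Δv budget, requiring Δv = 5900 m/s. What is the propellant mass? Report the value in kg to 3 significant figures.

propellant mass ≈ 283000 kg

By the Tsiolkovsky rocket equation, m₀/m_f = exp(Δv / v_e) = exp(5900 / 3600.0) = exp(1.6389) = 5.1494.
m_f = 351,300 / 5.1494 = 68,221.5 kg, so propellant = m₀ − m_f = 351,300 − 68,221.5 = 283,078.5 kg.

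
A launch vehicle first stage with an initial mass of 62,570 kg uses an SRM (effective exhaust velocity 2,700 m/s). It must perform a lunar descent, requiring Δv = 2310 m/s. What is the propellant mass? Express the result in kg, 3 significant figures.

m₀/m_f = exp(Δv / v_e) = exp(2310 / 2700.0) = exp(0.8556) = 2.3527.
m_f = 62,570 / 2.3527 = 26,595 kg, so propellant = m₀ − m_f = 62,570 − 26,595 = 35,975 kg.

propellant mass ≈ 36000 kg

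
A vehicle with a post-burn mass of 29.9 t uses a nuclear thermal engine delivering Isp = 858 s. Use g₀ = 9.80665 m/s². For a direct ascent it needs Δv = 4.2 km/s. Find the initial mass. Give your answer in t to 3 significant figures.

v_e = Isp · g₀ = 858 × 9.80665 = 8414.1 m/s.
From the ideal rocket equation, m₀/m_f = exp(Δv / v_e) = exp(4200 / 8414.1) = exp(0.4992) = 1.6473.
m₀ = m_f × 1.6473 = 29.9 × 1.6473 = 49.2543 t.

initial mass ≈ 49.3 t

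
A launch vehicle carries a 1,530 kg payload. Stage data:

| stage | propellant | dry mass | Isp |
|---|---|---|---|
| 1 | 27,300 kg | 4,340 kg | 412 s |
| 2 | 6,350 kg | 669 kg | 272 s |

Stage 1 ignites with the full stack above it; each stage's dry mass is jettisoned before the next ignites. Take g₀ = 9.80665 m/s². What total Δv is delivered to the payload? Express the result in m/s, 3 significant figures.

Δv ≈ 8220 m/s

Ignition mass of stage 1 = 27,300+4,340 + 6,350+669 + 1,530 = 40,189 kg.
Stage 1: m₀ = 40,189 kg, m_f = 40,189 − 27,300 = 12,889 kg; Δv = 412×9.80665×ln(3.118) = 4040.3×1.1372 ≈ 4595 m/s.
Stage 2: m₀ = 8,549 kg, m_f = 8,549 − 6,350 = 2,199 kg; Δv = 272×9.80665×ln(3.888) = 2667.4×1.3578 ≈ 3622 m/s.
Total Δv = 4595 + 3622 = 8217 m/s.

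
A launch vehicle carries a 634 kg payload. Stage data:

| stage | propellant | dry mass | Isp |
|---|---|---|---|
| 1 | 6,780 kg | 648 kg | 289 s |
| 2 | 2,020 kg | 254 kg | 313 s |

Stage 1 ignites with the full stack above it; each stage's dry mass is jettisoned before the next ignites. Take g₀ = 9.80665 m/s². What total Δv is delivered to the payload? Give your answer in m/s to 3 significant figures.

Ignition mass of stage 1 = 6,780+648 + 2,020+254 + 634 = 10,336 kg.
Stage 1: m₀ = 10,336 kg, m_f = 10,336 − 6,780 = 3,556 kg; Δv = 289×9.80665×ln(2.907) = 2834.1×1.0670 ≈ 3024 m/s.
Stage 2: m₀ = 2,908 kg, m_f = 2,908 − 2,020 = 888 kg; Δv = 313×9.80665×ln(3.275) = 3069.5×1.1862 ≈ 3641 m/s.
Total Δv = 3024 + 3641 = 6665 m/s.

Δv ≈ 6670 m/s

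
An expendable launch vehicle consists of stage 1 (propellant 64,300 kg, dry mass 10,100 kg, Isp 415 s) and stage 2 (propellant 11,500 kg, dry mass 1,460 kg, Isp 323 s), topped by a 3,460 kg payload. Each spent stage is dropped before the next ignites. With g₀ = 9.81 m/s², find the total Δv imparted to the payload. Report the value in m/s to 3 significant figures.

Ignition mass of stage 1 = 64,300+10,100 + 11,500+1,460 + 3,460 = 90,820 kg.
Stage 1: m₀ = 90,820 kg, m_f = 90,820 − 64,300 = 26,520 kg; Δv = 415×9.81×ln(3.425) = 4071.2×1.2310 ≈ 5012 m/s.
Stage 2: m₀ = 16,420 kg, m_f = 16,420 − 11,500 = 4,920 kg; Δv = 323×9.81×ln(3.337) = 3168.6×1.2052 ≈ 3819 m/s.
Total Δv = 5012 + 3819 = 8831 m/s.

Δv ≈ 8830 m/s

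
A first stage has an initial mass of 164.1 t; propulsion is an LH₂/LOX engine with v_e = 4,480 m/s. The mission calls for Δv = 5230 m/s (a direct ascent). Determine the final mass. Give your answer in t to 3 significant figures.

By the Tsiolkovsky rocket equation, m₀/m_f = exp(Δv / v_e) = exp(5230 / 4480.0) = exp(1.1674) = 3.2137.
m_f = m₀ / 3.2137 = 164.1 / 3.2137 = 51.0626 t.

final mass ≈ 51.1 t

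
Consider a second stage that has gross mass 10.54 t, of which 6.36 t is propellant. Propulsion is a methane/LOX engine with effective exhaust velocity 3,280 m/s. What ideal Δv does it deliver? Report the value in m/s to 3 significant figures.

m_f = m₀ − m_prop = 10.54 − 6.36 = 4.18 t.
By the Tsiolkovsky rocket equation, Δv = v_e · ln(m₀/m_f) = 3280.0 × ln(2.522) = 3280.0 × 0.9249 ≈ 3033.6 m/s.

Δv ≈ 3030 m/s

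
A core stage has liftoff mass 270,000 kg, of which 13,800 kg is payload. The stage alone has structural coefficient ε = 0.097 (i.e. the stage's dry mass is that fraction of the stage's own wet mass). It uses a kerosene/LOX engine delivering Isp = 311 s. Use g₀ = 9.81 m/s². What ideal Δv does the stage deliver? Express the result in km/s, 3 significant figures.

Stage wet mass = m₀ − payload = 270,000 − 13,800 = 256,200 kg.
Stage dry mass = ε × stage wet mass = 0.097 × 256,200 = 24,851.4 kg.
Burnout mass m_f = stage dry + payload = 24,851.4 + 13,800 = 38,651.4 kg.
v_e = Isp · g₀ = 311 × 9.81 = 3050.9 m/s.
Δv = v_e · ln(270,000/38,651.4) = 3050.9 × ln(6.986) = 3050.9 × 1.9438 ≈ 5930 m/s.

Δv ≈ 5.93 km/s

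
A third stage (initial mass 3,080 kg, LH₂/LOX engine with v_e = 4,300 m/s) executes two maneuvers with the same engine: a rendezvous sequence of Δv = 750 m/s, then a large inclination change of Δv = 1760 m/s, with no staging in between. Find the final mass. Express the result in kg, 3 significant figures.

final mass ≈ 1720 kg

After the first burn: m = 3080 × exp(−750/4300.0) = 3080 × 0.83995 = 2,587.05 kg.
After the second burn: m = 2,587.05 × exp(−1760/4300.0) = 2,587.05 × 0.66411 = 1,718.09 kg.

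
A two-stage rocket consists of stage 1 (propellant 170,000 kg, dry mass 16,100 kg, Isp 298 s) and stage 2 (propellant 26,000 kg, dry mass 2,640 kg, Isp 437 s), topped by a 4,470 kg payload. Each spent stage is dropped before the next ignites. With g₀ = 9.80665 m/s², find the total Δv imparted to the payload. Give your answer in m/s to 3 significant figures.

Ignition mass of stage 1 = 170,000+16,100 + 26,000+2,640 + 4,470 = 219,210 kg.
Stage 1: m₀ = 219,210 kg, m_f = 219,210 − 170,000 = 49,210 kg; Δv = 298×9.80665×ln(4.455) = 2922.4×1.4939 ≈ 4366 m/s.
Stage 2: m₀ = 33,110 kg, m_f = 33,110 − 26,000 = 7,110 kg; Δv = 437×9.80665×ln(4.657) = 4285.5×1.5383 ≈ 6593 m/s.
Total Δv = 4366 + 6593 = 10959 m/s.

Δv ≈ 11000 m/s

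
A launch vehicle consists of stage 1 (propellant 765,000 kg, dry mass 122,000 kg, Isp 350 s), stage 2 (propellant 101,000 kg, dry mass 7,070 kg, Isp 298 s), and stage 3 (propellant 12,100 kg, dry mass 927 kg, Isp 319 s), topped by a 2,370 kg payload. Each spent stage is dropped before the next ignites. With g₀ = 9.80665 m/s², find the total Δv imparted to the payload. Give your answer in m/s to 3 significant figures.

Δv ≈ 14700 m/s

Ignition mass of stage 1 = 765,000+122,000 + 101,000+7,070 + 12,100+927 + 2,370 = 1,010,467 kg.
Stage 1: m₀ = 1,010,467 kg, m_f = 1,010,467 − 765,000 = 245,467 kg; Δv = 350×9.80665×ln(4.117) = 3432.3×1.4150 ≈ 4857 m/s.
Stage 2: m₀ = 123,467 kg, m_f = 123,467 − 101,000 = 22,467 kg; Δv = 298×9.80665×ln(5.495) = 2922.4×1.7039 ≈ 4980 m/s.
Stage 3: m₀ = 15,397 kg, m_f = 15,397 − 12,100 = 3,297 kg; Δv = 319×9.80665×ln(4.67) = 3128.3×1.5412 ≈ 4821 m/s.
Total Δv = 4857 + 4980 + 4821 = 14658 m/s.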